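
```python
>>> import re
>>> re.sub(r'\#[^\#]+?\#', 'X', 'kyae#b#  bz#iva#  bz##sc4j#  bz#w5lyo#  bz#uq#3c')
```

Matches: at [4:7] → '#b#'; at [11:16] → '#iva#'; at [21:27] → '#sc4j#'; at [31:38] → '#w5lyo#'; at [42:46] → '#uq#'.
`sub` substitutes 'X' at each match site.

'kyaeX  bzX  bz#X  bzX  bzX3c'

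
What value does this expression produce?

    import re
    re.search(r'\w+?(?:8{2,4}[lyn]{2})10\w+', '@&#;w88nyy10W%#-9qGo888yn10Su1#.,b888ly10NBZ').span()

(16, 30)

The match spans [16:30] → '9qGo888yn10Su1'.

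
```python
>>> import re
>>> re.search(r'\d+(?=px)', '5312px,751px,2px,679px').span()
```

(0, 4)

The `(?=…)`/`(?<=…)` assertion just peeks at neighbouring text; it doesn't advance the match position.
`re.search` scans for the first position where the pattern succeeds.
The match spans [0:4] → '5312'.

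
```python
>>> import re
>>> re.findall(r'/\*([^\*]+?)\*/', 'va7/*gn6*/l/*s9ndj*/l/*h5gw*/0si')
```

['gn6', 's9ndj', 'h5gw']

With a single group, `findall` returns only what that group captured — 3 items.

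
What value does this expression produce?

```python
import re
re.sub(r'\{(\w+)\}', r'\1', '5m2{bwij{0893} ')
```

'5m2{bwij0893 '

Matches: at [8:14] → '{0893}'.
The replacement refers to a captured group, so each match is rewritten using its own captured text.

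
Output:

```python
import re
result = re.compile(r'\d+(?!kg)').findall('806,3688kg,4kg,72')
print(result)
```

The negative lookaround is zero-width — it rules out positions where the adjacent text would match, without consuming anything.
Walking the string: at [0:3] → '806'; at [4:7] → '368'; at [15:17] → '72'.
With no groups in the pattern, `findall` gives back each whole match — 3 here.

['806', '368', '72']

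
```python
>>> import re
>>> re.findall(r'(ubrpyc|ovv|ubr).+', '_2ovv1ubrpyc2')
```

['ovv']

Because there's exactly one group, `findall` drops the full match and keeps group 1 from the one hit.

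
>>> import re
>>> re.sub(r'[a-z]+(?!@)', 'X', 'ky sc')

The negative lookahead/lookbehind blocks any match where the forbidden context is present.
`sub` substitutes 'X' at each match site.

'X X'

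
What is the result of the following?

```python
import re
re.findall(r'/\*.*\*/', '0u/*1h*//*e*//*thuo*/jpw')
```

['/*1h*//*e*//*thuo*/']

Walking the string: at [2:21] → '/*1h*//*e*//*thuo*/'.
Since nothing is captured, `findall` lists the 1 matched substring directly.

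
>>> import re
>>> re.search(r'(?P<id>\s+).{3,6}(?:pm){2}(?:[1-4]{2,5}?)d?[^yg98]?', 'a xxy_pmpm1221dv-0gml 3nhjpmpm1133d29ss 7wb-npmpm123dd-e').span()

(1, 13)

Pattern: one or more of whitespace (captured as 'id'); then 3 to 6 of any character, then the literal 'pm' repeated 2 times; then 2 to 5 of a character in [1-4] (lazy) (non-capturing group); then optionally a literal 'd', then optionally any character except [yg98].
A `+?`/`*?`/`{m,n}?` starts at its minimum and grows only as far as needed for what follows to match.
`re.search` tries every starting position until one works.
The match spans [1:13] → ' xxy_pmpm122'.
Captured: group 1 = ' '.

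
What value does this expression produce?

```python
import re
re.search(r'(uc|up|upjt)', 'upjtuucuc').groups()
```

('up',)

Branches in `(...|...)` are attempted left-to-right; the first branch that allows the whole pattern to succeed is taken.
`re.search` scans for the first position where the pattern succeeds.
The match spans [0:2] → 'up'.
Captured: group 1 = 'up'.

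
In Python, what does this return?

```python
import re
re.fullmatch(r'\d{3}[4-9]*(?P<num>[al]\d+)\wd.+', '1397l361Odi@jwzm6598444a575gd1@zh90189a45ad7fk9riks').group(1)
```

This matches exactly 3 of a digit, then zero or more of a character in [4-9]; then one of [al], then one or more of a digit (captured as 'num'); then a word character, then the literal 'd', then one or more of any character.
`re.fullmatch` requires the pattern to consume the entire string.
The match spans [0:51] → '1397l361Odi@jwzm6598444a575gd1@zh90189a45ad7fk9riks'.
Captured: group 1 = 'l361'.

'l361'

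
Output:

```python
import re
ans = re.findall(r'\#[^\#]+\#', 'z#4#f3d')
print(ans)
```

['#4#']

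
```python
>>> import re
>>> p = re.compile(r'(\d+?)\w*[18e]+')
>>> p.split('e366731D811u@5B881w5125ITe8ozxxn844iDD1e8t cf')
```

['e', '3', 'u@', '5', 't cf']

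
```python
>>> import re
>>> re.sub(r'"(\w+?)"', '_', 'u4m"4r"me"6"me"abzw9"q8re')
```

'u4m_me_me_q8re'

Matches: at [3:7] → '"4r"'; at [9:12] → '"6"'; at [14:21] → '"abzw9"'.
`sub` substitutes '_' at each match site.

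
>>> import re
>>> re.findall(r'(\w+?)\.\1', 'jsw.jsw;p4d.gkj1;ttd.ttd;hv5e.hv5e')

`\1` is not a pattern — it's the concrete string captured by group 1, re-applied verbatim.
Because there's exactly one group, `findall` drops the full match and keeps group 1 from each hit.

['jsw', 'ttd', 'hv5e']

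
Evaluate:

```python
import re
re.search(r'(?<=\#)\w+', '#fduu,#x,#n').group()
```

'fduu'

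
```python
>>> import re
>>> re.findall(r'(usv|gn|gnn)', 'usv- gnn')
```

Alternation tries branches left to right and keeps the first one that lets the overall match succeed at that position.
Matches: at [0:3] match 'usv', group 1 = 'usv'; at [5:7] match 'gn', group 1 = 'gn'.
Because there's exactly one group, `findall` drops the full match and keeps group 1 from each hit.

['usv', 'gn']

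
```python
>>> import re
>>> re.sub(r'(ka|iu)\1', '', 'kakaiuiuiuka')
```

The backreference `\1` re-matches whatever the first group consumed, character for character.
Matches: at [0:4] → 'kaka'; at [4:8] → 'iuiu'.
Every occurrence is swapped for ''.

'iuka'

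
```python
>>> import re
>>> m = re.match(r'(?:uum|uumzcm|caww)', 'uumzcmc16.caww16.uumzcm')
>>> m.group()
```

'uum'

Alternation tries branches left to right and keeps the first one that lets the overall match succeed at that position.
With `match`, the pattern is implicitly anchored at the beginning.
The match spans [0:3] → 'uum'.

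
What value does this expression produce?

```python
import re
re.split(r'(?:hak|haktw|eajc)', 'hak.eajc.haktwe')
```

Alternation isn't longest-match — the leftmost alternative that fits at this position is chosen.
Splitting on the pattern gives 4 pieces.

['', '.', '.', 'twe']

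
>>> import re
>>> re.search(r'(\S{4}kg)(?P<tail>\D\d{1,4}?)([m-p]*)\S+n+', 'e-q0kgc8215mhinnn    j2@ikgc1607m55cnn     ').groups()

('e-q0kg', 'c8', '')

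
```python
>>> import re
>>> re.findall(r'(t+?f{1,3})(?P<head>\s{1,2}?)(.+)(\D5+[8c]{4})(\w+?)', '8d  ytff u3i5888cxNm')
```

[('tff', ' ', 'u3', 'i5888c', 'x')]

5 groups means the one result is a tuple of 5 captured strings — 1 here.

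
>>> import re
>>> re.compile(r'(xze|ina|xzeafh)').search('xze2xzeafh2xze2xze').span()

(0, 3)

`search` walks the string left to right and returns the first match it finds.
The match spans [0:3] → 'xze'.
Captured: group 1 = 'xze'.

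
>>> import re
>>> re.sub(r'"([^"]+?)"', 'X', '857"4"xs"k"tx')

Matches: at [3:6] → '"4"'; at [8:11] → '"k"'.
`sub` substitutes 'X' at each match site.

'857XxsXtx'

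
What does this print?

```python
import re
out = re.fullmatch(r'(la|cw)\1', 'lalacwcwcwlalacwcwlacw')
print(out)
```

None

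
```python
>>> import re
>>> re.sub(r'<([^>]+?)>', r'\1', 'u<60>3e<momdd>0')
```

'u603emomdd0'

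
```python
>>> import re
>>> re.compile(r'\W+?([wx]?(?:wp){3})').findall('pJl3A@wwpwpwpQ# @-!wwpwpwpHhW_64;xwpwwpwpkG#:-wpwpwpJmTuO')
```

['wwpwpwp', 'wwpwpwp', 'wpwpwp']

This matches one or more of a non-word character (lazy); then optionally one of [wx], then the literal 'wp' repeated 3 times (captured).
`findall` collects group 1 from each match (3 total).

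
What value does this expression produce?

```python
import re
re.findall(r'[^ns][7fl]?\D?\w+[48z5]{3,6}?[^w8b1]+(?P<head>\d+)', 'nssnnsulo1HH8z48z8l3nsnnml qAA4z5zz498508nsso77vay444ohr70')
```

This matches any character except [ns], then optionally one of [7fl], then optionally a non-digit; then one or more of a word character, then 3 to 6 of one of [48z5] (lazy), then one or more of any character except [w8b1]; then one or more of a digit (captured as 'head').
Because there's exactly one group, `findall` drops the full match and keeps group 1 from each hit.

['8508', '0']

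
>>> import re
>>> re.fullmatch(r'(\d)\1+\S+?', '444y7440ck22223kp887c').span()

A backreference is literal: `\1` must see the identical characters the first group matched.
For `fullmatch`, every character of the input must be accounted for by the pattern.
The match spans [0:21] → '444y7440ck22223kp887c'.
Captured: group 1 = '4'.

(0, 21)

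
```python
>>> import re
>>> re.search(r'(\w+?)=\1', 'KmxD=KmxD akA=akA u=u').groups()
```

('KmxD',)

The match spans [0:9] → 'KmxD=KmxD'.
Captured: group 1 = 'KmxD'.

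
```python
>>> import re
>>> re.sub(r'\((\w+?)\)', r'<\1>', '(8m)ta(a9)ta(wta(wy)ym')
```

'<8m>ta<a9>ta(wta<wy>ym'

Matches: at [0:4] → '(8m)'; at [6:10] → '(a9)'; at [16:20] → '(wy)'.
The replacement refers to a captured group, so each match is rewritten using its own captured text.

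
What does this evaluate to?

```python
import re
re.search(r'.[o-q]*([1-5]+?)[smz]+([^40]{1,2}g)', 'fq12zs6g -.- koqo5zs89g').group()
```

The pattern matches any character, then zero or more of a character in [o-q]; then one or more of a character in [1-5] (lazy) (captured); then one or more of one of [smz]; then 1 to 2 of any character except [40], then a literal 'g' (captured).
`re.search` tries every starting position until one works.
The match spans [0:8] → 'fq12zs6g'.
Captured: group 1 = '12', group 2 = '6g'.

'fq12zs6g'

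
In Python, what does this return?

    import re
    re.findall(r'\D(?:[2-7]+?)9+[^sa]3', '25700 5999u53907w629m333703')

This matches a non-digit; then one or more of a character in [2-7] (lazy) (non-capturing group); then one or more of a literal '9', then any character except [sa], then a literal '3'.
Matches: at [16:22] → 'w629m3'.
No capturing groups, so `findall` returns the 1 full match string.

['w629m3']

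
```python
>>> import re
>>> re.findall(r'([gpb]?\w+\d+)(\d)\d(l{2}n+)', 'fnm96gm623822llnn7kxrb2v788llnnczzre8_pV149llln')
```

`findall` packs the 3 group values into a tuple for every match.

[('fnm96gm623822llnn7kxrb2v7', '8', 'llnn')]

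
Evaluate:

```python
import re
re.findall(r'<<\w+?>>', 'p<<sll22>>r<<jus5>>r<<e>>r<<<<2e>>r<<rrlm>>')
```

['<<sll22>>', '<<jus5>>', '<<e>>', '<<2e>>', '<<rrlm>>']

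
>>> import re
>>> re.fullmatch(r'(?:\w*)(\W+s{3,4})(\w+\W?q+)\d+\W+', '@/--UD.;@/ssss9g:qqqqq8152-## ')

This matches zero or more of a word character (non-capturing group); then one or more of a non-word character, then 3 to 4 of the literal 's' (captured); then one or more of a word character, then optionally a non-word character, then one or more of a literal 'q' (captured); then one or more of a digit, then one or more of a non-word character.
For `fullmatch`, every character of the input must be accounted for by the pattern.
Here the pattern can't cover the whole string, so the call returns None.

None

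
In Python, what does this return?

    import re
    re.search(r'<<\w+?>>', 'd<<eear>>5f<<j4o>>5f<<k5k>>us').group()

'<<eear>>'

`re.search` scans for the first position where the pattern succeeds.
The match spans [1:9] → '<<eear>>'.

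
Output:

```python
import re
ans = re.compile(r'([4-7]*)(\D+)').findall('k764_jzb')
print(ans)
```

The pattern matches zero or more of a character in [4-7] (captured); then one or more of a non-digit (captured).
Walking the string: at [0:1] match 'k', groups = ('', 'k'); at [1:8] match '764_jzb', groups = ('764', '_jzb').
Multiple groups make `findall` return tuples — one 2-tuple for each match.

[('', 'k'), ('764', '_jzb')]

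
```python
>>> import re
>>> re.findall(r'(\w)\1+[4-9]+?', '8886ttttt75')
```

['8', 't']

After group 1 captures some text, `\1` only succeeds where that same text appears again.
Scanning left to right: at [0:4] match '8886', group 1 = '8'; at [4:10] match 'ttttt7', group 1 = 't'.
With a single group, `findall` returns only what that group captured — 2 items.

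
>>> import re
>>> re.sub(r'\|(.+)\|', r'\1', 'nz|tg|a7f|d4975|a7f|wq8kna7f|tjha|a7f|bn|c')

Matches: at [2:41] → '|tg|a7f|d4975|a7f|wq8kna7f|tjha|a7f|bn|'.
The replacement refers to a captured group, so each match is rewritten using its own captured text.

'nztg|a7f|d4975|a7f|wq8kna7f|tjha|a7f|bnc'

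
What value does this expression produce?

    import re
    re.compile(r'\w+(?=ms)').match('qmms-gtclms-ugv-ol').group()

'qm'

The positive lookaround only admits positions where the adjacent text matches; those characters stay outside the span.
`match` is anchored at position 0; if the pattern doesn't fit there, it returns None.
The match spans [0:2] → 'qm'.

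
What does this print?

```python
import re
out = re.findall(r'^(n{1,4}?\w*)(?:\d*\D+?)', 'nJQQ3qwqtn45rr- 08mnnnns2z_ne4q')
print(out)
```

['nJQQ3qwqtn45rr']

This matches anchored at the start of the string; then 1 to 4 of the literal 'n' (lazy), then zero or more of a word character (captured); then zero or more of a digit, then one or more of a non-digit (lazy) (non-capturing group).
Because there's exactly one group, `findall` drops the full match and keeps group 1 from the one hit.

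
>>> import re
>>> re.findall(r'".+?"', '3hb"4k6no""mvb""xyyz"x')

['"4k6no"', '"mvb"', '"xyyz"']

Lazy quantifiers expand one character at a time until the remainder of the pattern can match.
With no groups in the pattern, `findall` gives back each whole match — 3 here.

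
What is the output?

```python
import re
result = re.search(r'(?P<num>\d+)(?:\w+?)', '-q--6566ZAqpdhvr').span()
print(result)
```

The pattern matches one or more of a digit (captured as 'num'); then one or more of a word character (lazy) (non-capturing group).
A `+?`/`*?`/`{m,n}?` starts at its minimum and grows only as far as needed for what follows to match.
`search` walks the string left to right and returns the first match it finds.
The match spans [4:9] → '6566Z'.
Captured: group 1 = '6566'.

(4, 9)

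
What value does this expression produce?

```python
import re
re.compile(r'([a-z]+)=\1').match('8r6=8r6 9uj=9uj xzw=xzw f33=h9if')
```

None

The backreference `\1` re-matches whatever the first group consumed, character for character.
`re.match` won't scan ahead — the pattern has to work from the very first character.
Here the string doesn't start with a match, so the call returns None.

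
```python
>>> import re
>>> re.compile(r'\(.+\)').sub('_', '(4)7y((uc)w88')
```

`sub` substitutes '_' at each match site.

'_w88'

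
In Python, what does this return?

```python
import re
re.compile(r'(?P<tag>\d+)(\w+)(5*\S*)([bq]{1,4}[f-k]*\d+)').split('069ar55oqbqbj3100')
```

['', '069', 'ar55oqbq', '', 'bj3100', '']

Pattern: one or more of a digit (captured as 'tag'); then one or more of a word character (captured); then zero or more of a literal '5', then zero or more of a non-whitespace character (captured); then 1 to 4 of one of [bq], then zero or more of a character in [f-k], then one or more of a digit (captured).
With a capturing group present, the delimiter's captured portion is kept in the result list.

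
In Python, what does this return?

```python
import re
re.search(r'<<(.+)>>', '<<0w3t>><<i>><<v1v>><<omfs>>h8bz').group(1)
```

Unlike `match`, `search` isn't anchored — it looks for the pattern anywhere in the string.
The match spans [0:28] → '<<0w3t>><<i>><<v1v>><<omfs>>'.
Captured: group 1 = '0w3t>><<i>><<v1v>><<omfs'.

'0w3t>><<i>><<v1v>><<omfs'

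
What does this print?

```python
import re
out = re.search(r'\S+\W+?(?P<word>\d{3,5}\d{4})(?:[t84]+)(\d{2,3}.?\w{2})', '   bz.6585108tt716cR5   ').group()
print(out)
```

bz.6585108tt716cR5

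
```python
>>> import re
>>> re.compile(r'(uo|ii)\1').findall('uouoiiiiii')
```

['uo', 'ii']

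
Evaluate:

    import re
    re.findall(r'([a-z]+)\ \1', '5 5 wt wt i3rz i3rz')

['wt']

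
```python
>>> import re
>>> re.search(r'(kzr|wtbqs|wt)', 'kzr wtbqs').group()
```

Unlike `match`, `search` isn't anchored — it looks for the pattern anywhere in the string.
The match spans [0:3] → 'kzr'.
Captured: group 1 = 'kzr'.

'kzr'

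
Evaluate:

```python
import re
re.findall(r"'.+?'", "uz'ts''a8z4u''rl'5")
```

With the lazy modifier that quantifier settles for the fewest repetitions that let the rest of the pattern succeed (the atoms after it are unaffected and can still be greedy).
Scanning left to right: at [2:6] → "'ts'"; at [6:13] → "'a8z4u'"; at [13:17] → "'rl'".
No capturing groups, so `findall` returns the 3 full match strings.

["'ts'", "'a8z4u'", "'rl'"]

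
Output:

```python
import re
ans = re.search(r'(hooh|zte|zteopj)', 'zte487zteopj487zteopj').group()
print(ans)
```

The match spans [0:3] → 'zte'.

zte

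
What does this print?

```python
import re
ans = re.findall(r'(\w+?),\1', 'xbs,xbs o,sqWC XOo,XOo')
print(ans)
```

After group 1 captures some text, `\1` only succeeds where that same text appears again.
Matches: at [0:7] match 'xbs,xbs', group 1 = 'xbs'; at [15:22] match 'XOo,XOo', group 1 = 'XOo'.
Because there's exactly one group, `findall` drops the full match and keeps group 1 from each hit.

['xbs', 'XOo']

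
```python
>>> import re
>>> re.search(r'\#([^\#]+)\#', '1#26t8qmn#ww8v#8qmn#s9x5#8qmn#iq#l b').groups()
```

('26t8qmn',)

The match spans [1:10] → '#26t8qmn#'.
Captured: group 1 = '26t8qmn'.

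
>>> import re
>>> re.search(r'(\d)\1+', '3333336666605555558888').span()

`\1` has to match the exact text group 1 already captured.
The match spans [0:6] → '333333'.

(0, 6)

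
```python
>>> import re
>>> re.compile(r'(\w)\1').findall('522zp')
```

`\1` is not a pattern — it's the concrete string captured by group 1, re-applied verbatim.
Matches: at [1:3] match '22', group 1 = '2'.
Because there's exactly one group, `findall` drops the full match and keeps group 1 from the one hit.

['2']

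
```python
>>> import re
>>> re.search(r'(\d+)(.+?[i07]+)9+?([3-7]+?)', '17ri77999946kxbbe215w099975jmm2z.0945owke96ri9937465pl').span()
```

This matches one or more of a digit (captured); then one or more of any character (lazy), then one or more of one of [i07] (captured); then one or more of a literal '9' (lazy); then one or more of a character in [3-7] (lazy) (captured).
A `+?`/`*?`/`{m,n}?` starts at its minimum and grows only as far as needed for what follows to match.
Unlike `match`, `search` isn't anchored — it looks for the pattern anywhere in the string.
The match spans [0:11] → '17ri7799994'.
Captured: group 1 = '17', group 2 = 'ri77', group 3 = '4'.

(0, 11)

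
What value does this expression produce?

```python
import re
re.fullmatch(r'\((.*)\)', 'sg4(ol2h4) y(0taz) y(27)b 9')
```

`fullmatch` succeeds only if the pattern covers the string from start to end.
Here the string isn't matched end-to-end, so the call returns None.

None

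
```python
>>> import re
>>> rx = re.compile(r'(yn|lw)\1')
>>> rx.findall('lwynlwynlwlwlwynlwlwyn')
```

['lw', 'lw']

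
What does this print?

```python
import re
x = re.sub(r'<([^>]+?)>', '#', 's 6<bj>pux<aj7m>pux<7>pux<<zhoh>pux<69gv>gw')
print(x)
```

s 6#pux#pux#pux#pux#gw

`sub` substitutes '#' at each match site.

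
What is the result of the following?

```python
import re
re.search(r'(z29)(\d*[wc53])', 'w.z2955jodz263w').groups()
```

('z29', '55')

The match spans [2:7] → 'z2955'.
Captured: group 1 = 'z29', group 2 = '55'.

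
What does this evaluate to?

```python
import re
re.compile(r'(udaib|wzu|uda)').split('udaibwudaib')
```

`|` is ordered: at each position the engine commits to the first alternative that works.
The group in the pattern means `split` returns the separators' captures alongside the pieces.

['', 'udaib', 'w', 'udaib', '']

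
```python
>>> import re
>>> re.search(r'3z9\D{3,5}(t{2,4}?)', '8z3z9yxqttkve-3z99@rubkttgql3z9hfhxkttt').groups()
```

('tt',)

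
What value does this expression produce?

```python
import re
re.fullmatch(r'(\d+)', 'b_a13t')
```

Pattern: one or more of a digit (captured).
`re.fullmatch` is like wrapping the pattern in `^…$` (in single-line mode).
Here the pattern can't cover the whole string, so the call returns None.

None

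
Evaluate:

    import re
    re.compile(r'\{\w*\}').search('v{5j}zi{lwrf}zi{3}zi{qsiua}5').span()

(1, 5)

Unlike `match`, `search` isn't anchored — it looks for the pattern anywhere in the string.
The match spans [1:5] → '{5j}'.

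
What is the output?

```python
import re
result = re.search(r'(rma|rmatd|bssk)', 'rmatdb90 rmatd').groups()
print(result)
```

The match spans [0:3] → 'rma'.
Captured: group 1 = 'rma'.

('rma',)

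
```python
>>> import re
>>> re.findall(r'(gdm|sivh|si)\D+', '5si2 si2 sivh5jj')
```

Matches: at [9:13] match 'sivh', group 1 = 'si'.
With a single group, `findall` returns only what that group captured — 1 item.

['si']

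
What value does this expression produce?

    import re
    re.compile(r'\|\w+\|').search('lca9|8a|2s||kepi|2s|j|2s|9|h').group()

'|8a|'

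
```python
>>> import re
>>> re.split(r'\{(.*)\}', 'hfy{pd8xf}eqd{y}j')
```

['hfy', 'pd8xf}eqd{y', 'j']

Matches to split on: at [3:16] → '{pd8xf}eqd{y}'.
`re.split` interleaves the captured-group text with the surrounding fragments.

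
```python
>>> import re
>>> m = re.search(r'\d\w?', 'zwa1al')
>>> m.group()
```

The pattern matches a digit; then optionally a word character.
The match spans [3:5] → '1a'.

'1a'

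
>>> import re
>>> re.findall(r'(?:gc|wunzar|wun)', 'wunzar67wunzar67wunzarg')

Alternation tries branches left to right and keeps the first one that lets the overall match succeed at that position.
Walking the string: at [0:6] → 'wunzar'; at [8:14] → 'wunzar'; at [16:22] → 'wunzar'.
With no groups in the pattern, `findall` gives back each whole match — 3 here.

['wunzar', 'wunzar', 'wunzar']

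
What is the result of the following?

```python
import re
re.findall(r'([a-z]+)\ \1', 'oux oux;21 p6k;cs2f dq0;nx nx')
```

`\1` is not a pattern — it's the concrete string captured by group 1, re-applied verbatim.
Walking the string: at [0:7] match 'oux oux', group 1 = 'oux'; at [24:29] match 'nx nx', group 1 = 'nx'.
`findall` collects group 1 from each match (2 total).

['oux', 'nx']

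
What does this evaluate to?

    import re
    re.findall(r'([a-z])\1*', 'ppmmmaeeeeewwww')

['p', 'm', 'a', 'e', 'w']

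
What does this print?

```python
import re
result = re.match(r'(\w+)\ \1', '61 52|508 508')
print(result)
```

`match` is anchored at position 0; if the pattern doesn't fit there, it returns None.
Here the pattern fails at index 0, so the call returns None.

None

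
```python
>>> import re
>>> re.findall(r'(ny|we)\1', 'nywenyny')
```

`\1` has to match the exact text group 1 already captured.
`findall` collects group 1 from the one match (1 total).

['ny']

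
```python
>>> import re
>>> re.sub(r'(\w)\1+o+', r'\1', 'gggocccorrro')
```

'gcr'

A backreference is literal: `\1` must see the identical characters the first group matched.
Matches: at [0:4] → 'gggo'; at [4:8] → 'ccco'; at [8:12] → 'rrro'.
Each match is replaced using the text its own group 1 captured.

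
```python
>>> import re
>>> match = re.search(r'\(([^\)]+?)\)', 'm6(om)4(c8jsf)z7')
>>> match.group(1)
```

The match spans [2:6] → '(om)'.
Captured: group 1 = 'om'.

'om'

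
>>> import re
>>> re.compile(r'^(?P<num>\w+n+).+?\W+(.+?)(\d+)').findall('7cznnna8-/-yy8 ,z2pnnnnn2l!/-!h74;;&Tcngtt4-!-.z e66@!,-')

Lazy quantifiers expand one character at a time until the remainder of the pattern can match.
3 groups means the one result is a tuple of 3 captured strings — 1 here.

[('7cznnn', 'yy', '8')]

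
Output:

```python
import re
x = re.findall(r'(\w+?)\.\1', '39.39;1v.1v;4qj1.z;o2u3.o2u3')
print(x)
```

A backreference is literal: `\1` must see the identical characters the first group matched.
Walking the string: at [0:5] match '39.39', group 1 = '39'; at [6:11] match '1v.1v', group 1 = '1v'; at [19:28] match 'o2u3.o2u3', group 1 = 'o2u3'.
Because there's exactly one group, `findall` drops the full match and keeps group 1 from each hit.

['39', '1v', 'o2u3']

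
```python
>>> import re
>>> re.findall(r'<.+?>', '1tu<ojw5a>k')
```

With no groups in the pattern, `findall` gives back each whole match — 1 here.

['<ojw5a>']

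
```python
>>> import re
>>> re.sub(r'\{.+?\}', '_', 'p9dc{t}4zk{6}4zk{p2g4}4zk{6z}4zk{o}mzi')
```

Lazy quantifiers expand one character at a time until the remainder of the pattern can match.
Matches: at [4:7] → '{t}'; at [10:13] → '{6}'; at [16:22] → '{p2g4}'; at [25:29] → '{6z}'; at [32:35] → '{o}'.
Each match is replaced by '_'.

'p9dc_4zk_4zk_4zk_4zk_mzi'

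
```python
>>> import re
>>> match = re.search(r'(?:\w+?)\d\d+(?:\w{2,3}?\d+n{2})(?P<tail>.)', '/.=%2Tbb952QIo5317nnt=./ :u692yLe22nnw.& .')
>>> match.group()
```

'2Tbb952QIo5317nnt'

The match spans [4:21] → '2Tbb952QIo5317nnt'.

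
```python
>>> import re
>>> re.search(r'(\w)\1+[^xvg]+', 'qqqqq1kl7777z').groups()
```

('q',)

The backreference `\1` re-matches whatever the first group consumed, character for character.
`re.search` tries every starting position until one works.
The match spans [0:13] → 'qqqqq1kl7777z'.
Captured: group 1 = 'q'.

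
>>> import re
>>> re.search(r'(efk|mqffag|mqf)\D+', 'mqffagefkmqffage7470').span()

(0, 16)

The match spans [0:16] → 'mqffagefkmqffage'.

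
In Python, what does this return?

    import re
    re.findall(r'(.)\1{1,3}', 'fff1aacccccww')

['f', 'a', 'c', 'w']

The backreference `\1` re-matches whatever the first group consumed, character for character.
Walking the string: at [0:3] match 'fff', group 1 = 'f'; at [4:6] match 'aa', group 1 = 'a'; at [6:10] match 'cccc', group 1 = 'c'; at [11:13] match 'ww', group 1 = 'w'.
With a single group, `findall` returns only what that group captured — 4 items.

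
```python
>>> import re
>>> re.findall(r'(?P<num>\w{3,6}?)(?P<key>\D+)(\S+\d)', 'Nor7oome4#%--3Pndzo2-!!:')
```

A non-greedy quantifier consumes as few characters as it can — just enough that the remainder of the pattern still matches from where it stops; whatever follows it matches normally.
`findall` packs the 3 group values into a tuple for every match.

[('Nor7', 'oome', '4#%--3Pndzo2')]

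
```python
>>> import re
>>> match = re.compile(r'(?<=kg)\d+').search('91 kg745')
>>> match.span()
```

The positive lookaround only admits positions where the adjacent text matches; those characters stay outside the span.
`search` walks the string left to right and returns the first match it finds.
The match spans [5:8] → '745'.

(5, 8)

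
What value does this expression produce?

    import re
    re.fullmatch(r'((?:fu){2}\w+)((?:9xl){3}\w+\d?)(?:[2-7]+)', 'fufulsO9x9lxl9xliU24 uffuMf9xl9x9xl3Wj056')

This matches the literal 'fu' repeated 2 times, then one or more of a word character (captured); then the literal '9xl' repeated 3 times, then one or more of a word character, then optionally a digit (captured); then one or more of a character in [2-7] (non-capturing group).
For `fullmatch`, every character of the input must be accounted for by the pattern.
Here the string isn't matched end-to-end, so the call returns None.

None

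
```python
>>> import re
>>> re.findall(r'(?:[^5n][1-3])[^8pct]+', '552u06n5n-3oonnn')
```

['-3oonnn']

Pattern: any character except [5n], then a character in [1-3] (non-capturing group); then one or more of any character except [8pct].
Matches: at [9:16] → '-3oonnn'.
`findall` yields the raw match text (1 of them) because the pattern has no groups.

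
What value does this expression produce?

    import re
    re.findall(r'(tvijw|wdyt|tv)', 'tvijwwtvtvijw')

Branches in `(...|...)` are attempted left-to-right; the first branch that allows the whole pattern to succeed is taken.
Matches: at [0:5] match 'tvijw', group 1 = 'tvijw'; at [6:8] match 'tv', group 1 = 'tv'; at [8:13] match 'tvijw', group 1 = 'tvijw'.
`findall` collects group 1 from each match (3 total).

['tvijw', 'tv', 'tvijw']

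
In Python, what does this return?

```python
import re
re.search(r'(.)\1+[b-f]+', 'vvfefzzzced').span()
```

`\1` is not a pattern — it's the concrete string captured by group 1, re-applied verbatim.
`re.search` scans for the first position where the pattern succeeds.
The match spans [0:5] → 'vvfef'.
Captured: group 1 = 'v'.

(0, 5)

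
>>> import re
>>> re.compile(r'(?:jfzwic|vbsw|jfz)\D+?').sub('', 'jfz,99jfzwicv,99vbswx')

'99,99'

The regex engine tests alternatives in the order written; an earlier branch that matches wins even if a later one would match more.
Matches: at [0:4] → 'jfz,'; at [6:13] → 'jfzwicv'; at [16:21] → 'vbswx'.
Every occurrence is swapped for ''.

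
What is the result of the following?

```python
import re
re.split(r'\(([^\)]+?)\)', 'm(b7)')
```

['m', 'b7', '']

Matches to split on: at [1:5] → '(b7)'.
With a capturing group present, the delimiter's captured portion is kept in the result list.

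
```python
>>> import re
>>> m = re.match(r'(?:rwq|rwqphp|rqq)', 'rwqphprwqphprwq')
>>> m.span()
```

Alternation isn't longest-match — the leftmost alternative that fits at this position is chosen.
`match` is anchored at position 0; if the pattern doesn't fit there, it returns None.
The match spans [0:3] → 'rwq'.

(0, 3)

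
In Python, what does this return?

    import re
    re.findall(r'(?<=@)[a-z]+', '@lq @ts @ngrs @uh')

['lq', 'ts', 'ngrs', 'uh']

Because the assertion is zero-width, the text it checks is not consumed and won't appear in the result.
Matches: at [1:3] → 'lq'; at [5:7] → 'ts'; at [9:13] → 'ngrs'; at [15:17] → 'uh'.
With no groups in the pattern, `findall` gives back each whole match — 4 here.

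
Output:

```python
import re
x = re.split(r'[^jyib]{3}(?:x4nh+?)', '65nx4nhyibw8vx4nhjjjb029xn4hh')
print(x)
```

['', 'yib', 'jjjb029xn4hh']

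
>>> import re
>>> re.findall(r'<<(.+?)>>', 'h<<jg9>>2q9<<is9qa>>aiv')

['jg9', 'is9qa']

A non-greedy quantifier consumes as few characters as it can — just enough that the remainder of the pattern still matches from where it stops; whatever follows it matches normally.
Because there's exactly one group, `findall` drops the full match and keeps group 1 from each hit.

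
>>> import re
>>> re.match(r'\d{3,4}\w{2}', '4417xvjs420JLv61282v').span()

This matches 3 to 4 of a digit; then exactly 2 of a word character.
`re.match` only tries the pattern at the start of the string.
The match spans [0:6] → '4417xv'.

(0, 6)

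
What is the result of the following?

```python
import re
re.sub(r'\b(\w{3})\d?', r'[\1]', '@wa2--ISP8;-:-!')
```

'@[wa2]--[ISP];-:-!'

The pattern matches a word boundary (`\b`, zero-width); then exactly 3 of a word character (captured); then optionally a digit.
Matches: at [1:4] → 'wa2'; at [6:10] → 'ISP8'.
`\1` in the replacement pulls in group 1's text for each match.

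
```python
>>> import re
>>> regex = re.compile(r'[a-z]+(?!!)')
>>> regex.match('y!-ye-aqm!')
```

None

`(?!…)`/`(?<!…)` only lets a position through if the neighbouring text does NOT match; no characters are consumed.
`match` is anchored at position 0; if the pattern doesn't fit there, it returns None.
Here the string doesn't start with a match, so the call returns None.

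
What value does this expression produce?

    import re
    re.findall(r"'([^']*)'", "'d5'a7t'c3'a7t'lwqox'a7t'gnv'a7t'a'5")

['d5', 'c3', 'lwqox', 'gnv', 'a']

Because there's exactly one group, `findall` drops the full match and keeps group 1 from each hit.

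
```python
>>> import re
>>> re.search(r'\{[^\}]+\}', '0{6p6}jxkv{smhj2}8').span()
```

The match spans [1:6] → '{6p6}'.

(1, 6)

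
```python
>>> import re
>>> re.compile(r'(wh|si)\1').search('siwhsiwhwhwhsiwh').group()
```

`\1` has to match the exact text group 1 already captured.
The match spans [6:10] → 'whwh'.

'whwh'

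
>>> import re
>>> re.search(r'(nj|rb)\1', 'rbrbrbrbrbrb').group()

The backreference `\1` re-matches whatever the first group consumed, character for character.
`search` walks the string left to right and returns the first match it finds.
The match spans [0:4] → 'rbrb'.
Captured: group 1 = 'rb'.

'rbrb'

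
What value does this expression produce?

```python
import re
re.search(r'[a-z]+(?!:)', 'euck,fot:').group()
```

'euck'

`(?!…)`/`(?<!…)` only lets a position through if the neighbouring text does NOT match; no characters are consumed.
The match spans [0:4] → 'euck'.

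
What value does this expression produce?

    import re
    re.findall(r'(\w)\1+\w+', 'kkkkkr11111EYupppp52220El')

['k']

`\1` is not a pattern — it's the concrete string captured by group 1, re-applied verbatim.
`findall` collects group 1 from the one match (1 total).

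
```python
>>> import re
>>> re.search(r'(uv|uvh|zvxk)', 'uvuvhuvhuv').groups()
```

('uv',)

`re.search` tries every starting position until one works.
The match spans [0:2] → 'uv'.
Captured: group 1 = 'uv'.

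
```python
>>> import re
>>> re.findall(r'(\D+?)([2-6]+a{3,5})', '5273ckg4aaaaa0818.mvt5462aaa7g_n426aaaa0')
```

[('ckg', '4aaaaa'), ('.mvt', '5462aaa'), ('g_n', '426aaaa')]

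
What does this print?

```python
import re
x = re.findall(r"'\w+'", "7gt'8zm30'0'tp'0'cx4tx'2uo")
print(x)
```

["'8zm30'", "'tp'", "'cx4tx'"]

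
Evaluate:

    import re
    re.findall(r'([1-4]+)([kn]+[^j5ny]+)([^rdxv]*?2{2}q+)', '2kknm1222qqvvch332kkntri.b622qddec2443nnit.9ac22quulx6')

[('2', 'kknm12', '22qq'), ('332', 'kkntri.b622qddec2443', 'nnit.9ac22q')]

This matches one or more of a character in [1-4] (captured); then one or more of one of [kn], then one or more of any character except [j5ny] (captured); then zero or more of any character except [rdxv] (lazy), then exactly 2 of the literal '2', then one or more of a literal 'q' (captured).
Scanning left to right: at [0:11] match '2kknm1222qq', groups = ('2', 'kknm12', '22qq'); at [15:49] match '332kkntri.b622qddec2443nnit.9ac22q', groups = ('332', 'kkntri.b622qddec2443', 'nnit.9ac22q').
With 3 capturing groups, `findall` returns a 3-tuple per match.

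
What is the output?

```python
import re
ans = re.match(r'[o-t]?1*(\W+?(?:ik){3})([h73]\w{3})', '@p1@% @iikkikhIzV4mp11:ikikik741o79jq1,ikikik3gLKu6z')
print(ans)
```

None

This matches optionally a character in [o-t], then zero or more of a literal '1'; then one or more of a non-word character (lazy), then the literal 'ik' repeated 3 times (captured); then one of [h73], then exactly 3 of a word character (captured).
With `match`, the pattern is implicitly anchored at the beginning.
Here position 0 doesn't satisfy it, so the call returns None.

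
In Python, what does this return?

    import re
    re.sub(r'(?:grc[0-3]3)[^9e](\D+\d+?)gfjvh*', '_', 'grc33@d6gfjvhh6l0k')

'_6l0k'

This matches the literal 'grc', then a character in [0-3], then the literal '3' (non-capturing group); then any character except [9e]; then one or more of a non-digit, then one or more of a digit (lazy) (captured); then the literal 'gf', then the literal 'jv', then zero or more of a literal 'h'.
Matches: at [0:14] → 'grc33@d6gfjvhh'.
Each match is replaced by '_'.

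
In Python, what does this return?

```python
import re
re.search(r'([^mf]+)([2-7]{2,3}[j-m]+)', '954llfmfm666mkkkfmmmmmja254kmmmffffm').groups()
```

('9', '54ll')

This matches one or more of any character except [mf] (captured); then 2 to 3 of a character in [2-7], then one or more of a character in [j-m] (captured).
`re.search` tries every starting position until one works.
The match spans [0:5] → '954ll'.
Captured: group 1 = '9', group 2 = '54ll'.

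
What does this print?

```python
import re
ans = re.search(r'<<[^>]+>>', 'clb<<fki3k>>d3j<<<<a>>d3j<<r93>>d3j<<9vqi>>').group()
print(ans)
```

<<fki3k>>

`re.search` tries every starting position until one works.
The match spans [3:12] → '<<fki3k>>'.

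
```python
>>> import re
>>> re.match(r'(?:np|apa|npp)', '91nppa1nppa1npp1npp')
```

None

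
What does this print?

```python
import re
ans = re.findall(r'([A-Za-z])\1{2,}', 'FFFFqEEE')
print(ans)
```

['F', 'E']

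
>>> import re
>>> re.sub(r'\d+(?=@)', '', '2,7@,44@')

'2,@,@'

Lookahead/lookbehind check context without consuming it, so the matched span excludes the asserted characters.
`sub` substitutes '' at each match site.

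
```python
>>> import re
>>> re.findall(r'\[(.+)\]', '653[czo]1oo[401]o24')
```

['czo]1oo[401']

`findall` collects group 1 from the one match (1 total).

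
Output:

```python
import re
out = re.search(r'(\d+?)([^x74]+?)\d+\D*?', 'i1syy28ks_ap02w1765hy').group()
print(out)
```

1syy28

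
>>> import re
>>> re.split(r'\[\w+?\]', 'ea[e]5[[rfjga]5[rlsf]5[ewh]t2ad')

Matches to split on: at [2:5] → '[e]'; at [7:14] → '[rfjga]'; at [15:21] → '[rlsf]'; at [22:27] → '[ewh]'.
Splitting on the pattern gives 5 pieces.

['ea', '5[', '5', '5', 't2ad']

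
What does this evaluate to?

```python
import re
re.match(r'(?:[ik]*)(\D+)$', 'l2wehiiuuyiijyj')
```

`match` is anchored at position 0; if the pattern doesn't fit there, it returns None.
Here the string doesn't start with a match, so the call returns None.

None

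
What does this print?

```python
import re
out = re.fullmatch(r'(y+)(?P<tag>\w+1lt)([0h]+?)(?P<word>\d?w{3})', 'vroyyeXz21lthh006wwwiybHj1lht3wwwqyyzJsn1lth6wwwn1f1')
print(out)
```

Pattern: one or more of a literal 'y' (captured); then one or more of a word character, then the literal '1lt' (captured as 'tag'); then one or more of one of [0h] (lazy) (captured); then optionally a digit, then exactly 3 of the literal 'w' (captured as 'word').
For `fullmatch`, every character of the input must be accounted for by the pattern.
Here there's no way to consume every character, so the call returns None.

None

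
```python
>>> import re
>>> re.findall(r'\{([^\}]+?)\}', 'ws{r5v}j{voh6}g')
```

['r5v', 'voh6']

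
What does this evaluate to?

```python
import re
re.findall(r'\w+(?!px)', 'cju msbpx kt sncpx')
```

['cju', 'msbpx', 'kt', 'sncpx']

Because the assertion is negative and zero-width, positions next to the forbidden text are skipped.
With no groups in the pattern, `findall` gives back each whole match — 4 here.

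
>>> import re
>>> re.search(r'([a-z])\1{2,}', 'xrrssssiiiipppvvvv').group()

'ssss'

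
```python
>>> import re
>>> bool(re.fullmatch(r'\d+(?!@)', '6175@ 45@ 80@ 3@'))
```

False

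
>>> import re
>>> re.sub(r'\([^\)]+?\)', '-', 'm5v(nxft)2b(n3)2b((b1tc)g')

'm5v-2b-2b-g'

Matches: at [3:9] → '(nxft)'; at [11:15] → '(n3)'; at [17:24] → '((b1tc)'.
Each match is replaced by '-'.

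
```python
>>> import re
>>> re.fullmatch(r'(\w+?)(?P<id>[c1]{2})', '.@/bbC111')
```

This matches one or more of a word character (lazy) (captured); then exactly 2 of one of [c1] (captured as 'id').
`re.fullmatch` requires the pattern to consume the entire string.
Here the string isn't matched end-to-end, so the call returns None.

None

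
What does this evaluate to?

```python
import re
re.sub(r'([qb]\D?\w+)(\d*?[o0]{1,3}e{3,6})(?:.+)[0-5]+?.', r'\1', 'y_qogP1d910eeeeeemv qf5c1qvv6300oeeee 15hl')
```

'y_qogP1d91l'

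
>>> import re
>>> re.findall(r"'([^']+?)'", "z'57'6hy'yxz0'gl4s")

['57', 'yxz0']

Scanning left to right: at [1:5] match "'57'", group 1 = '57'; at [8:14] match "'yxz0'", group 1 = 'yxz0'.
Because there's exactly one group, `findall` drops the full match and keeps group 1 from each hit.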